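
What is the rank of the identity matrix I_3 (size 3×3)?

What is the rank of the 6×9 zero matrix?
rank(I_3) = 3, rank(0) = 0

The identity I_3 has 3 columns that are the standard basis vectors e_1, …, e_3. These are linearly independent, so all 3 columns are pivots and rank(I_3) = 3.
The 6×9 zero matrix has every entry zero, so every row is the zero row and there are no pivots; rank(0) = 0.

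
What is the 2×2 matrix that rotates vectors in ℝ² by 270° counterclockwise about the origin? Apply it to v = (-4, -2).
R = [[0, 1], [-1, 0]]; R·v = (-2, 4)

A counterclockwise rotation by angle θ in ℝ² has matrix R(θ) = [[cos θ, -sin θ], [sin θ, cos θ]].
For θ = 270°: cos θ = 0, sin θ = -1.
R(270°) = [[0, 1], [-1, 0]].
R·v = [0·-4 + (1)·-2, -1·-4 + 0·-2] = (-2, 4).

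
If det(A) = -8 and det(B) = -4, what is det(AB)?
32

Use the multiplicative property of determinants: det(AB) = det(A)*det(B).
det(AB) = (-8)*(-4) = 32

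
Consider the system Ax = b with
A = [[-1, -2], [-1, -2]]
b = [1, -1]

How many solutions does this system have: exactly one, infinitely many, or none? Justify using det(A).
No solution

det(A) = (-1)*(-2) - (-2)*(-1) = 0, so A is singular.
The column space of A is span(column 1) = span([-1, -1]).
b = [1, -1] is not a scalar multiple of column 1, so b ∉ column space and the system is inconsistent — no solution.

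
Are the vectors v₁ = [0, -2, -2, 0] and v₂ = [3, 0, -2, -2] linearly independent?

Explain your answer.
Yes, linearly independent

Two vectors are linearly dependent iff one is a scalar multiple of the other.
No single scalar k satisfies v₂ = k·v₁ (the ratios of corresponding entries disagree), so v₁ and v₂ are linearly independent.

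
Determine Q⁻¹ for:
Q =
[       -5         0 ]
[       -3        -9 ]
det(Q) = 45
Q⁻¹ =
[     -1/5         0 ]
[     1/15      -1/9 ]

For a 2×2 matrix Q = [[a, b], [c, d]] with det(Q) ≠ 0, Q⁻¹ = (1/det(Q)) * [[d, -b], [-c, a]].
det(Q) = (-5)*(-9) - (0)*(-3) = 45 - 0 = 45.
Q⁻¹ = (1/45) * [[-9, 0], [3, -5]].
Dividing each entry by 45 and reducing:
Q⁻¹ =
[     -1/5         0 ]
[     1/15      -1/9 ]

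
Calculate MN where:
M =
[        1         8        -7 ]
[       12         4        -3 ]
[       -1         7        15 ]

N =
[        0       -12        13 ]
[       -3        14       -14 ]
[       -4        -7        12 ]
MN =
[        4       149      -183 ]
[        0       -67        64 ]
[      -81         5        69 ]

Matrix multiplication: (MN)[i][j] = sum over k of M[i][k] * N[k][j].
  (MN)[0][0] = (1)*(0) + (8)*(-3) + (-7)*(-4) = 4
  (MN)[0][1] = (1)*(-12) + (8)*(14) + (-7)*(-7) = 149
  (MN)[0][2] = (1)*(13) + (8)*(-14) + (-7)*(12) = -183
  (MN)[1][0] = (12)*(0) + (4)*(-3) + (-3)*(-4) = 0
  (MN)[1][1] = (12)*(-12) + (4)*(14) + (-3)*(-7) = -67
  (MN)[1][2] = (12)*(13) + (4)*(-14) + (-3)*(12) = 64
  (MN)[2][0] = (-1)*(0) + (7)*(-3) + (15)*(-4) = -81
  (MN)[2][1] = (-1)*(-12) + (7)*(14) + (15)*(-7) = 5
  (MN)[2][2] = (-1)*(13) + (7)*(-14) + (15)*(12) = 69
MN =
[        4       149      -183 ]
[        0       -67        64 ]
[      -81         5        69 ]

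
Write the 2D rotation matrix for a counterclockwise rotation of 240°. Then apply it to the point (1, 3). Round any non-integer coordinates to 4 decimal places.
R = [[-1/2, √3/2], [-√3/2, -1/2]]; R·(1, 3) = (2.0981, -2.3660)

Rotation matrix formula: R(θ) = [[cos θ, -sin θ], [sin θ, cos θ]]
For θ = 240°:
cos(240°) = -1/2
sin(240°) = -√3/2
R = [[-1/2, √3/2], [-√3/2, -1/2]]
Apply to (1, 3): [-1/2·1 + (√3/2)·3, -√3/2·1 + -1/2·3] = (2.0981, -2.3660)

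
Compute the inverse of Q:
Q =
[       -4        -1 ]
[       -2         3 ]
det(Q) = -14
Q⁻¹ =
[    -3/14     -1/14 ]
[     -1/7       2/7 ]

For a 2×2 matrix Q = [[a, b], [c, d]] with det(Q) ≠ 0, Q⁻¹ = (1/det(Q)) * [[d, -b], [-c, a]].
det(Q) = (-4)*(3) - (-1)*(-2) = -12 - 2 = -14.
Q⁻¹ = (1/-14) * [[3, 1], [2, -4]].
Dividing each entry by -14 and reducing:
Q⁻¹ =
[    -3/14     -1/14 ]
[     -1/7       2/7 ]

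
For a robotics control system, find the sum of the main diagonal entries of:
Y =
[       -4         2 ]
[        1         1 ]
tr(Y) = -4 + 1 = -3

The trace of a square matrix is the sum of its diagonal entries.
Diagonal entries of Y: Y[0][0] = -4, Y[1][1] = 1.
tr(Y) = -4 + 1 = -3.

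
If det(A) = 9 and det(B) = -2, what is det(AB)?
-18

Use the multiplicative property of determinants: det(AB) = det(A)*det(B).
det(AB) = (9)*(-2) = -18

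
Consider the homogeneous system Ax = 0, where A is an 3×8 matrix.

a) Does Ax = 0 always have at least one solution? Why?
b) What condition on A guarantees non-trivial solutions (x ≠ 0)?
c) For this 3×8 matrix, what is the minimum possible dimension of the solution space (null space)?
a) Yes, x = 0 is always a solution. b) When A has linearly dependent columns (rank < n). c) Minimum nullity = 5.

a) x = 0 satisfies A·0 = 0, so the zero vector is always a solution.
b) Non-trivial solutions exist iff the columns of A are linearly dependent, equivalently rank(A) < n (the number of columns).
c) By rank-nullity, rank(A) + nullity(A) = n = 8. Since A has only 3 rows, rank(A) ≤ 3, so nullity(A) ≥ 8 - 3 = 5.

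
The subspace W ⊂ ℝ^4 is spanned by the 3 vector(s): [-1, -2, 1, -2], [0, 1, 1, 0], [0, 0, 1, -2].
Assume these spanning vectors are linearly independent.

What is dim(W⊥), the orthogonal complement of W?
dim(W⊥) = 1

For any subspace W of ℝ^n, dim(W) + dim(W⊥) = n (the whole-space dimension).
Here the given 3 vectors are linearly independent, so dim(W) = 3.
Thus dim(W⊥) = n - dim(W) = 4 - 3 = 1.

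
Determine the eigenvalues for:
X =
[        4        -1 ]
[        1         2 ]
λ = 3, 3

Solve det(X - λI) = 0. For a 2×2 matrix the characteristic equation is λ² - (trace)λ + det = 0.
trace(X) = a + d = 4 + 2 = 6.
det(X) = a*d - b*c = (4)*(2) - (-1)*(1) = 8 + 1 = 9.
Characteristic equation: λ² - (6)λ + (9) = 0.
Discriminant = (6)² - 4*(9) = 36 - 36 = 0.
λ = (6 ± √0) / 2 = (6 ± 0) / 2 = 3, 3.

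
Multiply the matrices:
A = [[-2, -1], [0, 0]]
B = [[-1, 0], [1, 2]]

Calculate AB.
[[1, -2], [0, 0]]

Each entry (i,j) of AB = sum over k of A[i][k]*B[k][j].
(AB)[0][0] = (-2)*(-1) + (-1)*(1) = 1
(AB)[0][1] = (-2)*(0) + (-1)*(2) = -2
(AB)[1][0] = (0)*(-1) + (0)*(1) = 0
(AB)[1][1] = (0)*(0) + (0)*(2) = 0
AB = [[1, -2], [0, 0]]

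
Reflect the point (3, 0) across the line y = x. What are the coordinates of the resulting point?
(0, 3)

Reflection across line y = x: (3, 0) → (0, 3)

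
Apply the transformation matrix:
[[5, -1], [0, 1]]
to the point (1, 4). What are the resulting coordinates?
(1, 4)

Matrix multiplication:
[[5, -1], [0, 1]] × [1, 4]ᵀ
= [5×1 + -1×4, 0×1 + 1×4]ᵀ
= [1.0000, 4.0000]ᵀ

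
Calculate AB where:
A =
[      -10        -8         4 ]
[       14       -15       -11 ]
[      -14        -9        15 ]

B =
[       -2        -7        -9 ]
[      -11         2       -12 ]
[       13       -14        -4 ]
AB =
[      160        -2       170 ]
[       -6        26        98 ]
[      322      -130       174 ]

Matrix multiplication: (AB)[i][j] = sum over k of A[i][k] * B[k][j].
  (AB)[0][0] = (-10)*(-2) + (-8)*(-11) + (4)*(13) = 160
  (AB)[0][1] = (-10)*(-7) + (-8)*(2) + (4)*(-14) = -2
  (AB)[0][2] = (-10)*(-9) + (-8)*(-12) + (4)*(-4) = 170
  (AB)[1][0] = (14)*(-2) + (-15)*(-11) + (-11)*(13) = -6
  (AB)[1][1] = (14)*(-7) + (-15)*(2) + (-11)*(-14) = 26
  (AB)[1][2] = (14)*(-9) + (-15)*(-12) + (-11)*(-4) = 98
  (AB)[2][0] = (-14)*(-2) + (-9)*(-11) + (15)*(13) = 322
  (AB)[2][1] = (-14)*(-7) + (-9)*(2) + (15)*(-14) = -130
  (AB)[2][2] = (-14)*(-9) + (-9)*(-12) + (15)*(-4) = 174
AB =
[      160        -2       170 ]
[       -6        26        98 ]
[      322      -130       174 ]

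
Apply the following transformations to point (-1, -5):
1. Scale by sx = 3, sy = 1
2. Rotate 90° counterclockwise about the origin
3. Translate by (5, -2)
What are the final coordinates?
(10, -5)

Step 1: Scale → (-3, -5)
Step 2: Rotate 90° → (5, -3)
Step 3: Translate → (10, -5)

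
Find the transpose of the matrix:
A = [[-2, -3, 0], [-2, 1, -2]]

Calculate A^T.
[[-2, -2], [-3, 1], [0, -2]]

The transpose sends entry (i,j) to (j,i); rows become columns.
Row 0 of A: [-2, -3, 0] -> column 0 of A^T.
Row 1 of A: [-2, 1, -2] -> column 1 of A^T.
A^T = [[-2, -2], [-3, 1], [0, -2]]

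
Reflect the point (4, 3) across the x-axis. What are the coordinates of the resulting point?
(4, -3)

Reflection across x-axis: (4, 3) → (4, -3)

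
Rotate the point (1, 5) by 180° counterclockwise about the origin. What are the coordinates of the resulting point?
(-1, -5)

Rotation matrix R(θ) = [[cos θ, -sin θ], [sin θ, cos θ]]; for θ = 180°:
R = [[-1, 0], [0, -1]]
Result: R × [1, 5]ᵀ = [-1·1 + (0)·5, 0·1 + (-1)·5]ᵀ = (-1, -5)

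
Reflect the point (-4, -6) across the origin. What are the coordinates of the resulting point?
(4, 6)

Reflection across origin: (-4, -6) → (4, 6)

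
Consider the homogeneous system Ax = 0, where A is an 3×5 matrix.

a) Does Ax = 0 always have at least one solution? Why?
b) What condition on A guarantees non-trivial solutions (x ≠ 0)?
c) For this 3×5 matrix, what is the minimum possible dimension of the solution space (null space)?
a) Yes, x = 0 is always a solution. b) When A has linearly dependent columns (rank < n). c) Minimum nullity = 2.

a) x = 0 satisfies A·0 = 0, so the zero vector is always a solution.
b) Non-trivial solutions exist iff the columns of A are linearly dependent, equivalently rank(A) < n (the number of columns).
c) By rank-nullity, rank(A) + nullity(A) = n = 5. Since A has only 3 rows, rank(A) ≤ 3, so nullity(A) ≥ 5 - 3 = 2.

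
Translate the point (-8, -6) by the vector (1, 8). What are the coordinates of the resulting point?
(-7, 2)

Translation by (1, 8):
x' = -8 + 1 = -7
y' = -6 + 8 = 2
Homogeneous matrix: [[1, 0, 1], [0, 1, 8], [0, 0, 1]]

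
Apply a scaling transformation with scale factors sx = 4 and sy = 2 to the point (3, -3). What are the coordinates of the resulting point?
(12, -6)

Scaling matrix:
[[4, 0], [0, 2]]
Result: (3 × 4, -3 × 2) = (12, -6)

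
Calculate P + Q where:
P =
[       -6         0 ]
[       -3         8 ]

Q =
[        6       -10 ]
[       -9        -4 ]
P + Q =
[        0       -10 ]
[      -12         4 ]

Matrix addition is elementwise: (P+Q)[i][j] = P[i][j] + Q[i][j].
  (P+Q)[0][0] = (-6) + (6) = 0
  (P+Q)[0][1] = (0) + (-10) = -10
  (P+Q)[1][0] = (-3) + (-9) = -12
  (P+Q)[1][1] = (8) + (-4) = 4
P + Q =
[        0       -10 ]
[      -12         4 ]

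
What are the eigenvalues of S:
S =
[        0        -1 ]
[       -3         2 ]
λ = -1, 3

Solve det(S - λI) = 0. For a 2×2 matrix the characteristic equation is λ² - (trace)λ + det = 0.
trace(S) = a + d = 0 + 2 = 2.
det(S) = a*d - b*c = (0)*(2) - (-1)*(-3) = 0 - 3 = -3.
Characteristic equation: λ² - (2)λ + (-3) = 0.
Discriminant = (2)² - 4*(-3) = 4 + 12 = 16.
λ = (2 ± √16) / 2 = (2 ± 4) / 2 = -1, 3.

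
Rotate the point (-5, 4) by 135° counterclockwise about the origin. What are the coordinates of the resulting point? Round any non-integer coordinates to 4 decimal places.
(0.7071, -6.3640)

Rotation matrix R(θ) = [[cos θ, -sin θ], [sin θ, cos θ]]; for θ = 135°:
R = [[-√2/2, -√2/2], [√2/2, -√2/2]]
Result: R × [-5, 4]ᵀ = [-√2/2·-5 + (-√2/2)·4, √2/2·-5 + (-√2/2)·4]ᵀ = (0.7071, -6.3640)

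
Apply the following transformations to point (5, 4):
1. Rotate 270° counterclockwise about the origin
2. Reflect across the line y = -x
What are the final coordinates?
(5, -4)

Step 1: Rotate 270° → (4, -5)
Step 2: Reflect across the line y = -x → (5, -4)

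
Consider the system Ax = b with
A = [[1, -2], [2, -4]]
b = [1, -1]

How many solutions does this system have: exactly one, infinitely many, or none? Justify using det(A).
No solution

det(A) = (1)*(-4) - (-2)*(2) = 0, so A is singular.
The column space of A is span(column 1) = span([1, 2]).
b = [1, -1] is not a scalar multiple of column 1, so b ∉ column space and the system is inconsistent — no solution.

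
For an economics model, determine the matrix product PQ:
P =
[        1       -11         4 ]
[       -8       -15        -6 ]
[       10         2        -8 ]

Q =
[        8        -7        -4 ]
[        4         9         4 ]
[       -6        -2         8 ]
PQ =
[      -60      -114       -16 ]
[      -88       -67       -76 ]
[      136       -36       -96 ]

Matrix multiplication: (PQ)[i][j] = sum over k of P[i][k] * Q[k][j].
  (PQ)[0][0] = (1)*(8) + (-11)*(4) + (4)*(-6) = -60
  (PQ)[0][1] = (1)*(-7) + (-11)*(9) + (4)*(-2) = -114
  (PQ)[0][2] = (1)*(-4) + (-11)*(4) + (4)*(8) = -16
  (PQ)[1][0] = (-8)*(8) + (-15)*(4) + (-6)*(-6) = -88
  (PQ)[1][1] = (-8)*(-7) + (-15)*(9) + (-6)*(-2) = -67
  (PQ)[1][2] = (-8)*(-4) + (-15)*(4) + (-6)*(8) = -76
  (PQ)[2][0] = (10)*(8) + (2)*(4) + (-8)*(-6) = 136
  (PQ)[2][1] = (10)*(-7) + (2)*(9) + (-8)*(-2) = -36
  (PQ)[2][2] = (10)*(-4) + (2)*(4) + (-8)*(8) = -96
PQ =
[      -60      -114       -16 ]
[      -88       -67       -76 ]
[      136       -36       -96 ]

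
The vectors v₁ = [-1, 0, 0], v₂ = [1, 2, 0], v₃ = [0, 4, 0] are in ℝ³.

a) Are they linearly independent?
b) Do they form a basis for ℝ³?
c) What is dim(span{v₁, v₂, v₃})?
Not independent, not a basis, dim(span) = 2

Check whether v₃ can be written as a linear combination of v₁ and v₂.
v₃ = (2)·v₁ + (2)·v₂ = [0, 4, 0], so the three vectors are linearly dependent.
Thus they do not form a basis for ℝ³, and dim(span{v₁, v₂, v₃}) = 2 (spanned by v₁ and v₂).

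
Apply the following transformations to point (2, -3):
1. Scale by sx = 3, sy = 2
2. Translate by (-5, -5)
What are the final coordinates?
(1, -11)

Step 1: Scale (2, -3) by (sx, sy) = (3, 2) → (6, -6)
Step 2: Translate by (-5, -5) → (1, -11)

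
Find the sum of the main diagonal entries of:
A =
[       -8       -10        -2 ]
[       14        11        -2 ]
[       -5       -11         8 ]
tr(A) = -8 + 11 + 8 = 11

The trace of a square matrix is the sum of its diagonal entries.
Diagonal entries of A: A[0][0] = -8, A[1][1] = 11, A[2][2] = 8.
tr(A) = -8 + 11 + 8 = 11.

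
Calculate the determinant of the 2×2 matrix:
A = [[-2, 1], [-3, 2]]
-1

For A = [[a, b], [c, d]], det(A) = a*d - b*c.
det(A) = (-2)*(2) - (1)*(-3) = -4 - -3 = -1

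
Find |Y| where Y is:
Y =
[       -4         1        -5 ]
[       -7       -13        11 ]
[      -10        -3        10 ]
det(Y) = 893

Expand along row 0 (cofactor expansion): det(Y) = a*(e*i - f*h) - b*(d*i - f*g) + c*(d*h - e*g), where the 3×3 is [[a, b, c], [d, e, f], [g, h, i]].
Minor M_00 = (-13)*(10) - (11)*(-3) = -130 + 33 = -97.
Minor M_01 = (-7)*(10) - (11)*(-10) = -70 + 110 = 40.
Minor M_02 = (-7)*(-3) - (-13)*(-10) = 21 - 130 = -109.
det(Y) = (-4)*(-97) - (1)*(40) + (-5)*(-109) = 388 - 40 + 545 = 893.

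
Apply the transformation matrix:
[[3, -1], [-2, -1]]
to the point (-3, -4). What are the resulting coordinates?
(-5, 10)

Matrix multiplication:
[[3, -1], [-2, -1]] × [-3, -4]ᵀ
= [3×-3 + -1×-4, -2×-3 + -1×-4]ᵀ
= [-5.0000, 10.0000]ᵀ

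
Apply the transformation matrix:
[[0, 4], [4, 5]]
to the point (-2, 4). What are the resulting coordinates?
(16, 12)

Matrix multiplication:
[[0, 4], [4, 5]] × [-2, 4]ᵀ
= [0×-2 + 4×4, 4×-2 + 5×4]ᵀ
= [16.0000, 12.0000]ᵀ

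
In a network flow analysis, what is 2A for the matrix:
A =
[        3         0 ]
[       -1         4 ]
2A =
[        6         0 ]
[       -2         8 ]

Scalar multiplication is elementwise: (2A)[i][j] = 2 * A[i][j].
  (2A)[0][0] = 2 * (3) = 6
  (2A)[0][1] = 2 * (0) = 0
  (2A)[1][0] = 2 * (-1) = -2
  (2A)[1][1] = 2 * (4) = 8
2A =
[        6         0 ]
[       -2         8 ]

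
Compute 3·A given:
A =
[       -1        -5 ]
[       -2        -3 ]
3A =
[       -3       -15 ]
[       -6        -9 ]

Scalar multiplication is elementwise: (3A)[i][j] = 3 * A[i][j].
  (3A)[0][0] = 3 * (-1) = -3
  (3A)[0][1] = 3 * (-5) = -15
  (3A)[1][0] = 3 * (-2) = -6
  (3A)[1][1] = 3 * (-3) = -9
3A =
[       -3       -15 ]
[       -6        -9 ]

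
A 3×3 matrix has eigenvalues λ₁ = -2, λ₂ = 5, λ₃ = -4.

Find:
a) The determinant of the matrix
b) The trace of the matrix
det = 40, trace = -1

Two standard eigenvalue identities:
- det(A) equals the product of the eigenvalues (counted with multiplicity).
- trace(A) equals the sum of the eigenvalues.
det(A) = (-2)*(5)*(-4) = 40.
trace(A) = -2 + 5 - 4 = -1.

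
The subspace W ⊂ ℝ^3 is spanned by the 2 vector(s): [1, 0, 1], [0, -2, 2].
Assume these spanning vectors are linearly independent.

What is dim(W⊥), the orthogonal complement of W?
dim(W⊥) = 1

For any subspace W of ℝ^n, dim(W) + dim(W⊥) = n (the whole-space dimension).
Here the given 2 vectors are linearly independent, so dim(W) = 2.
Thus dim(W⊥) = n - dim(W) = 3 - 2 = 1.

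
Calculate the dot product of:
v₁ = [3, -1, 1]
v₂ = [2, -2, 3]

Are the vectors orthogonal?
11, No

The dot product is the sum of products of corresponding components.
v₁·v₂ = (3)*(2) + (-1)*(-2) + (1)*(3) = 6 + 2 + 3 = 11.
Two vectors are orthogonal iff their dot product is 0; here the dot product is 11, so the vectors are not orthogonal.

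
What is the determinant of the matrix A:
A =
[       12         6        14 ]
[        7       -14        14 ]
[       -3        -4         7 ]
det(A) = -2030

Expand along row 0 (cofactor expansion): det(A) = a*(e*i - f*h) - b*(d*i - f*g) + c*(d*h - e*g), where the 3×3 is [[a, b, c], [d, e, f], [g, h, i]].
Minor M_00 = (-14)*(7) - (14)*(-4) = -98 + 56 = -42.
Minor M_01 = (7)*(7) - (14)*(-3) = 49 + 42 = 91.
Minor M_02 = (7)*(-4) - (-14)*(-3) = -28 - 42 = -70.
det(A) = (12)*(-42) - (6)*(91) + (14)*(-70) = -504 - 546 - 980 = -2030.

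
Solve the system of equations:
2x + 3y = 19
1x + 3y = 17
x = 2, y = 5

Use elimination (row reduction):
Equation 1: 2x + 3y = 19.
Equation 2: 1x + 3y = 17.
Multiply Eq1 by 1 and Eq2 by 2: 2x + 3y = 19;  2x + 6y = 34.
Subtract: (3)y = 15, so y = 5.
Back-substitute into Eq1: 2x + 3*(5) = 19, so x = 2.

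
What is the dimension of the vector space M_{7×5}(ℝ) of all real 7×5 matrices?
Dimension = 35

A real 7×5 matrix is determined by its 7·5 = 35 independent entries.
A standard basis is {E_ij : 1 ≤ i ≤ 7, 1 ≤ j ≤ 5}, where E_ij has a 1 in position (i, j) and 0 elsewhere — there are 35 such matrices, and they are linearly independent and span M_{7×5}(ℝ).
Therefore dim(M_{7×5}(ℝ)) = 35.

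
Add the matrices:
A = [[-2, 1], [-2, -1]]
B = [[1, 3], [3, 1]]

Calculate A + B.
[[-1, 4], [1, 0]]

Add corresponding elements:
(-2)+(1)=-1
(1)+(3)=4
(-2)+(3)=1
(-1)+(1)=0
A + B = [[-1, 4], [1, 0]]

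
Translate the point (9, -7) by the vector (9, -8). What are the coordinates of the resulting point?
(18, -15)

Translation by (9, -8):
x' = 9 + 9 = 18
y' = -7 + -8 = -15
Homogeneous matrix: [[1, 0, 9], [0, 1, -8], [0, 0, 1]]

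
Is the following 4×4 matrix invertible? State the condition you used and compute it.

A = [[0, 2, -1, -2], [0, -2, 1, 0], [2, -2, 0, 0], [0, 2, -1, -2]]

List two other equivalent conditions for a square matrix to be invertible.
No, not invertible; det(A) = 0 (two rows are equal, so the rows are linearly dependent). Equivalent conditions (failing for this A): rank(A) < 4; Ax = 0 has non-trivial solutions; 0 is an eigenvalue; the columns are linearly dependent.

To check invertibility, compute det(A).
In this matrix, row 0 and the last row are identical, so one row is a scalar multiple of another and the rows are linearly dependent.
A matrix with linearly dependent rows has det = 0 and is not invertible.
Equivalent failed conditions:
- rank(A) < 4.
- Ax = 0 has non-trivial solutions.
- 0 is an eigenvalue.
- The columns are linearly dependent.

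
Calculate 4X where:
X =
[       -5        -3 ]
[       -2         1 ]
4X =
[      -20       -12 ]
[       -8         4 ]

Scalar multiplication is elementwise: (4X)[i][j] = 4 * X[i][j].
  (4X)[0][0] = 4 * (-5) = -20
  (4X)[0][1] = 4 * (-3) = -12
  (4X)[1][0] = 4 * (-2) = -8
  (4X)[1][1] = 4 * (1) = 4
4X =
[      -20       -12 ]
[       -8         4 ]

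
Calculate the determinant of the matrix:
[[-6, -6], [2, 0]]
12

For a 2×2 matrix [[a, b], [c, d]], det = ad - bc
det = (-6)(0) - (-6)(2) = 0 - -12 = 12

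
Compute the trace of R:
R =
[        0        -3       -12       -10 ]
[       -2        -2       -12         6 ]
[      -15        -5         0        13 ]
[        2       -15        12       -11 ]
tr(R) = 0 - 2 + 0 - 11 = -13

The trace of a square matrix is the sum of its diagonal entries.
Diagonal entries of R: R[0][0] = 0, R[1][1] = -2, R[2][2] = 0, R[3][3] = -11.
tr(R) = 0 - 2 + 0 - 11 = -13.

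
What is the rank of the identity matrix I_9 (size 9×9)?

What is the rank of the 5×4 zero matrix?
rank(I_9) = 9, rank(0) = 0

The identity I_9 has 9 columns that are the standard basis vectors e_1, …, e_9. These are linearly independent, so all 9 columns are pivots and rank(I_9) = 9.
The 5×4 zero matrix has every entry zero, so every row is the zero row and there are no pivots; rank(0) = 0.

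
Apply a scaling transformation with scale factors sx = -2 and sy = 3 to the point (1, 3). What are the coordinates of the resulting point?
(-2, 9)

Scaling matrix:
[[-2, 0], [0, 3]]
Result: (1 × -2, 3 × 3) = (-2, 9)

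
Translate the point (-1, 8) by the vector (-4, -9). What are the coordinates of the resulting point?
(-5, -1)

Translation by (-4, -9):
x' = -1 + -4 = -5
y' = 8 + -9 = -1
Homogeneous matrix: [[1, 0, -4], [0, 1, -9], [0, 0, 1]]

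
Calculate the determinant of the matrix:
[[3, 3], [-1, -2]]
-3

For a 2×2 matrix [[a, b], [c, d]], det = ad - bc
det = (3)(-2) - (3)(-1) = -6 - -3 = -3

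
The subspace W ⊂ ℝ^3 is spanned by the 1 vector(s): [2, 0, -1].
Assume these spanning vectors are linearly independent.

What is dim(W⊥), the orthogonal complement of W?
dim(W⊥) = 2

For any subspace W of ℝ^n, dim(W) + dim(W⊥) = n (the whole-space dimension).
Here the given 1 vectors are linearly independent, so dim(W) = 1.
Thus dim(W⊥) = n - dim(W) = 3 - 1 = 2.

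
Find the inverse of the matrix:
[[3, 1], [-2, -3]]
[[3/7, 1/7], [-2/7, -3/7]]

For [[a,b],[c,d]], inverse = (1/det)·[[d,-b],[-c,a]]
det = 3·-3 - 1·-2 = -7
Inverse = (1/-7)·[[-3, -1], [2, 3]]
        = [[3/7, 1/7], [-2/7, -3/7]]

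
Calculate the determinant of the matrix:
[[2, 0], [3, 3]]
6

For a 2×2 matrix [[a, b], [c, d]], det = ad - bc
det = (2)(3) - (0)(3) = 6 - 0 = 6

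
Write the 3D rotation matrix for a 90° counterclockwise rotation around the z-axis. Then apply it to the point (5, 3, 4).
R = [[0, -1, 0], [1, 0, 0], [0, 0, 1]]; R·(5, 3, 4) = (-3, 5, 4)

Rotation matrix for 90° around z-axis:
cos(90°) = 0, sin(90°) = 1
R = [[0, -1, 0], [1, 0, 0], [0, 0, 1]]
Apply to (5, 3, 4): R·[5, 3, 4]ᵀ = (-3, 5, 4)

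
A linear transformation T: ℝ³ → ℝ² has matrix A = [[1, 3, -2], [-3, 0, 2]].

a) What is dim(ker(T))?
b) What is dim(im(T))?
dim(ker) = 1, dim(im) = 2

The two rows are not scalar multiples of one another (no single k satisfies row 2 = k × row 1), so they are linearly independent.
Thus rank(A) = 2.
dim(im(T)) = rank(A) = 2.
By the rank-nullity theorem applied to T: ℝ³ → ℝ², rank(A) + nullity(A) = 3 (the domain dimension), so dim(ker(T)) = 3 - 2 = 1.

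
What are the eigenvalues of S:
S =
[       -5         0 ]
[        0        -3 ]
λ = -5, -3

Solve det(S - λI) = 0. For a 2×2 matrix the characteristic equation is λ² - (trace)λ + det = 0.
trace(S) = a + d = -5 - 3 = -8.
det(S) = a*d - b*c = (-5)*(-3) - (0)*(0) = 15 - 0 = 15.
Characteristic equation: λ² - (-8)λ + (15) = 0.
Discriminant = (-8)² - 4*(15) = 64 - 60 = 4.
λ = (-8 ± √4) / 2 = (-8 ± 2) / 2 = -5, -3.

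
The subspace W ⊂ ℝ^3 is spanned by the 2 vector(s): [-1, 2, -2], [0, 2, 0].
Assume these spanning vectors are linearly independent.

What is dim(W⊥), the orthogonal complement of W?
dim(W⊥) = 1

For any subspace W of ℝ^n, dim(W) + dim(W⊥) = n (the whole-space dimension).
Here the given 2 vectors are linearly independent, so dim(W) = 2.
Thus dim(W⊥) = n - dim(W) = 3 - 2 = 1.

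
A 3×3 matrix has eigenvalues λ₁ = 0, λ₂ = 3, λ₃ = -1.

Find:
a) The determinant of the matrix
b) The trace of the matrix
det = 0, trace = 2

Two standard eigenvalue identities:
- det(A) equals the product of the eigenvalues (counted with multiplicity).
- trace(A) equals the sum of the eigenvalues.
det(A) = (0)*(3)*(-1) = 0.
trace(A) = 0 + 3 - 1 = 2.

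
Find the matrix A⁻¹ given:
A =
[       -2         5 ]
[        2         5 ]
det(A) = -20
A⁻¹ =
[     -1/4       1/4 ]
[     1/10      1/10 ]

For a 2×2 matrix A = [[a, b], [c, d]] with det(A) ≠ 0, A⁻¹ = (1/det(A)) * [[d, -b], [-c, a]].
det(A) = (-2)*(5) - (5)*(2) = -10 - 10 = -20.
A⁻¹ = (1/-20) * [[5, -5], [-2, -2]].
Dividing each entry by -20 and reducing:
A⁻¹ =
[     -1/4       1/4 ]
[     1/10      1/10 ]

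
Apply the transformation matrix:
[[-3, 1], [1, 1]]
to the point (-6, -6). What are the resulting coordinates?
(12, -12)

Matrix multiplication:
[[-3, 1], [1, 1]] × [-6, -6]ᵀ
= [-3×-6 + 1×-6, 1×-6 + 1×-6]ᵀ
= [12.0000, -12.0000]ᵀ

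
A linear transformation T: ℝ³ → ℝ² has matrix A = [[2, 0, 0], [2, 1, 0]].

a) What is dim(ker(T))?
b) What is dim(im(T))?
dim(ker) = 1, dim(im) = 2

The two rows are not scalar multiples of one another (no single k satisfies row 2 = k × row 1), so they are linearly independent.
Thus rank(A) = 2.
dim(im(T)) = rank(A) = 2.
By the rank-nullity theorem applied to T: ℝ³ → ℝ², rank(A) + nullity(A) = 3 (the domain dimension), so dim(ker(T)) = 3 - 2 = 1.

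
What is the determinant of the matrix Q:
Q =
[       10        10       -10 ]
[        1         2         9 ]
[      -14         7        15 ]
det(Q) = -2090

Expand along row 0 (cofactor expansion): det(Q) = a*(e*i - f*h) - b*(d*i - f*g) + c*(d*h - e*g), where the 3×3 is [[a, b, c], [d, e, f], [g, h, i]].
Minor M_00 = (2)*(15) - (9)*(7) = 30 - 63 = -33.
Minor M_01 = (1)*(15) - (9)*(-14) = 15 + 126 = 141.
Minor M_02 = (1)*(7) - (2)*(-14) = 7 + 28 = 35.
det(Q) = (10)*(-33) - (10)*(141) + (-10)*(35) = -330 - 1410 - 350 = -2090.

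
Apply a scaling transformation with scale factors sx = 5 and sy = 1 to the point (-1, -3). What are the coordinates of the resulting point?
(-5, -3)

Scaling matrix:
[[5, 0], [0, 1]]
Result: (-1 × 5, -3 × 1) = (-5, -3)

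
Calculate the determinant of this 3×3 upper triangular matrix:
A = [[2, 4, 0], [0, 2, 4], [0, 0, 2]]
8

The determinant of a triangular matrix is the product of its diagonal entries (the off-diagonal entries above the diagonal do not affect it).
det(A) = (2) * (2) * (2) = 8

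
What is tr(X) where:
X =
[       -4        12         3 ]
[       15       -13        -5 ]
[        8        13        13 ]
tr(X) = -4 - 13 + 13 = -4

The trace of a square matrix is the sum of its diagonal entries.
Diagonal entries of X: X[0][0] = -4, X[1][1] = -13, X[2][2] = 13.
tr(X) = -4 - 13 + 13 = -4.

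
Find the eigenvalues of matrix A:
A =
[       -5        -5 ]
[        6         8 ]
λ = -2, 5

Solve det(A - λI) = 0. For a 2×2 matrix the characteristic equation is λ² - (trace)λ + det = 0.
trace(A) = a + d = -5 + 8 = 3.
det(A) = a*d - b*c = (-5)*(8) - (-5)*(6) = -40 + 30 = -10.
Characteristic equation: λ² - (3)λ + (-10) = 0.
Discriminant = (3)² - 4*(-10) = 9 + 40 = 49.
λ = (3 ± √49) / 2 = (3 ± 7) / 2 = -2, 5.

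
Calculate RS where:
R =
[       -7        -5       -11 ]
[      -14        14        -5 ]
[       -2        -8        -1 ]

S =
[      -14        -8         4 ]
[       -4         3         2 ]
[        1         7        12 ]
RS =
[      107       -36      -170 ]
[      135       119       -88 ]
[       59       -15       -36 ]

Matrix multiplication: (RS)[i][j] = sum over k of R[i][k] * S[k][j].
  (RS)[0][0] = (-7)*(-14) + (-5)*(-4) + (-11)*(1) = 107
  (RS)[0][1] = (-7)*(-8) + (-5)*(3) + (-11)*(7) = -36
  (RS)[0][2] = (-7)*(4) + (-5)*(2) + (-11)*(12) = -170
  (RS)[1][0] = (-14)*(-14) + (14)*(-4) + (-5)*(1) = 135
  (RS)[1][1] = (-14)*(-8) + (14)*(3) + (-5)*(7) = 119
  (RS)[1][2] = (-14)*(4) + (14)*(2) + (-5)*(12) = -88
  (RS)[2][0] = (-2)*(-14) + (-8)*(-4) + (-1)*(1) = 59
  (RS)[2][1] = (-2)*(-8) + (-8)*(3) + (-1)*(7) = -15
  (RS)[2][2] = (-2)*(4) + (-8)*(2) + (-1)*(12) = -36
RS =
[      107       -36      -170 ]
[      135       119       -88 ]
[       59       -15       -36 ]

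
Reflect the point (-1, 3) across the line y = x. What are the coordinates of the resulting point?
(3, -1)

Reflection across line y = x: (-1, 3) → (3, -1)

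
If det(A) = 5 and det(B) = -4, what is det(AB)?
-20

Use the multiplicative property of determinants: det(AB) = det(A)*det(B).
det(AB) = (5)*(-4) = -20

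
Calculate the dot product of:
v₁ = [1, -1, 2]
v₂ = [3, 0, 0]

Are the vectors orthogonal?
3, No

The dot product is the sum of products of corresponding components.
v₁·v₂ = (1)*(3) + (-1)*(0) + (2)*(0) = 3 + 0 + 0 = 3.
Two vectors are orthogonal iff their dot product is 0; here the dot product is 3, so the vectors are not orthogonal.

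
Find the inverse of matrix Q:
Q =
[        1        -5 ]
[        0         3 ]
det(Q) = 3
Q⁻¹ =
[        1       5/3 ]
[        0       1/3 ]

For a 2×2 matrix Q = [[a, b], [c, d]] with det(Q) ≠ 0, Q⁻¹ = (1/det(Q)) * [[d, -b], [-c, a]].
det(Q) = (1)*(3) - (-5)*(0) = 3 - 0 = 3.
Q⁻¹ = (1/3) * [[3, 5], [0, 1]].
Dividing each entry by 3 and reducing:
Q⁻¹ =
[        1       5/3 ]
[        0       1/3 ]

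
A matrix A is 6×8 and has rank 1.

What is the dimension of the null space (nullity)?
7

The rank-nullity theorem for an m×n matrix states:
rank(A) + nullity(A) = n (the number of columns).
Here n = 8 and rank(A) = 1, so nullity(A) = 8 - 1 = 7.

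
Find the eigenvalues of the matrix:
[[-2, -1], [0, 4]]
λ = -2 and λ = 4

Characteristic equation: det(A - λI) = 0
λ² - (trace)λ + (det) = 0
λ² - (2)λ + (-8) = 0
λ² - 2λ - 8 = 0
Solving: λ = -2, 4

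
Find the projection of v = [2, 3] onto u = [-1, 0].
[2, 0]

The projection of v onto u is proj_u(v) = ((v·u) / (u·u)) · u.
v·u = (2)*(-1) + (3)*(0) = -2.
u·u = (-1)*(-1) + (0)*(0) = 1.
coefficient = -2 / 1 = -2.
proj_u(v) = -2 · [-1, 0] = [2, 0].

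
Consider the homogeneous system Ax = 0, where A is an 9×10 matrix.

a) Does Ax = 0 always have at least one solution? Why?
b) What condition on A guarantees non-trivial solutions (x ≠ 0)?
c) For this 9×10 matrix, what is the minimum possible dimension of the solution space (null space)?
a) Yes, x = 0 is always a solution. b) When A has linearly dependent columns (rank < n). c) Minimum nullity = 1.

a) x = 0 satisfies A·0 = 0, so the zero vector is always a solution.
b) Non-trivial solutions exist iff the columns of A are linearly dependent, equivalently rank(A) < n (the number of columns).
c) By rank-nullity, rank(A) + nullity(A) = n = 10. Since A has only 9 rows, rank(A) ≤ 9, so nullity(A) ≥ 10 - 9 = 1.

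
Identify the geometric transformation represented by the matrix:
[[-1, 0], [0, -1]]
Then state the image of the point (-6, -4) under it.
rotation by 180° (or reflection through origin); image of (-6, -4) is (6, 4)

This matches the form [[cos θ, -sin θ], [sin θ, cos θ]] of a rotation matrix; reading off cos θ and sin θ gives the angle.
The matrix [[-1, 0], [0, -1]] represents: rotation by 180° (or reflection through origin).
Applying it to (-6, -4): [-1·-6 + 0·-4, 0·-6 + -1·-4] = (6, 4).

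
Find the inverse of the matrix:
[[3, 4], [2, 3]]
[[3, -4], [-2, 3]]

For [[a,b],[c,d]], inverse = (1/det)·[[d,-b],[-c,a]]
det = 3·3 - 4·2 = 1
Inverse = (1/1)·[[3, -4], [-2, 3]]
        = [[3, -4], [-2, 3]]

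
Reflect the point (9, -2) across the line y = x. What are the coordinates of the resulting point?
(-2, 9)

Reflection across line y = x: (9, -2) → (-2, 9)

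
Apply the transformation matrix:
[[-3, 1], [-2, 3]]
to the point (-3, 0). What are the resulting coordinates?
(9, 6)

Matrix multiplication:
[[-3, 1], [-2, 3]] × [-3, 0]ᵀ
= [-3×-3 + 1×0, -2×-3 + 3×0]ᵀ
= [9.0000, 6.0000]ᵀ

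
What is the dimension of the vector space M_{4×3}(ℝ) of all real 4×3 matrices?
Dimension = 12

A real 4×3 matrix is determined by its 4·3 = 12 independent entries.
A standard basis is {E_ij : 1 ≤ i ≤ 4, 1 ≤ j ≤ 3}, where E_ij has a 1 in position (i, j) and 0 elsewhere — there are 12 such matrices, and they are linearly independent and span M_{4×3}(ℝ).
Therefore dim(M_{4×3}(ℝ)) = 12.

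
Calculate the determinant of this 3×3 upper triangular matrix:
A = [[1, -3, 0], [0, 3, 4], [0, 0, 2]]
6

The determinant of a triangular matrix is the product of its diagonal entries (the off-diagonal entries above the diagonal do not affect it).
det(A) = (1) * (3) * (2) = 6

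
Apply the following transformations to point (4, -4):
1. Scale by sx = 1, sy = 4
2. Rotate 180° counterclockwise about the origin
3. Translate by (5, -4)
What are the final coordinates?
(1, 12)

Step 1: Scale → (4, -16)
Step 2: Rotate 180° → (-4, 16)
Step 3: Translate → (1, 12)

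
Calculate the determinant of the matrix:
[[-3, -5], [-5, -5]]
-10

For a 2×2 matrix [[a, b], [c, d]], det = ad - bc
det = (-3)(-5) - (-5)(-5) = 15 - 25 = -10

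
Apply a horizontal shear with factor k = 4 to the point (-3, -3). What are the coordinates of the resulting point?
(-15, -3)

Shear matrix for horizontal shear with factor k = 4:
[[1, 4], [0, 1]]
Result: (-3, -3) → (-15, -3)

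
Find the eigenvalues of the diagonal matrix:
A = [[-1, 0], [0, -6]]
λ₁ = -1, λ₂ = -6

The characteristic polynomial of A is det(A - λI) = (-1 - λ)(-6 - λ) = 0.
The roots are λ = -1 and λ = -6, so the eigenvalues are the diagonal entries.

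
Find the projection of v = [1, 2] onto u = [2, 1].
[8/5, 4/5]

The projection of v onto u is proj_u(v) = ((v·u) / (u·u)) · u.
v·u = (1)*(2) + (2)*(1) = 4.
u·u = (2)*(2) + (1)*(1) = 5.
coefficient = 4 / 5 = 4/5.
proj_u(v) = 4/5 · [2, 1] = [8/5, 4/5].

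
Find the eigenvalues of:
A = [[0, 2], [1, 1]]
λ = -1, 2

Solve det(A - λI) = 0. For a 2×2 matrix this is λ² - (trace)λ + det = 0.
trace(A) = 0 + 1 = 1.
det(A) = (0)*(1) - (2)*(1) = 0 - 2 = -2.
Characteristic equation: λ² - (1)λ + (-2) = 0.
Discriminant: (1)² - 4*(-2) = 1 + 8 = 9.
Roots: λ = (1 ± √9) / 2 = -1, 2.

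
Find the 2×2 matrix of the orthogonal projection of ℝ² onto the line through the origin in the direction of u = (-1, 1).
[[1/2, -1/2], [-1/2, 1/2]]

The orthogonal projection onto the line spanned by a nonzero vector u = (a, b) has matrix P = (u uᵀ) / (uᵀ u) = (1/(a² + b²)) · [[a², ab], [ab, b²]].
Here u = (-1, 1), so a² + b² = 1 + 1 = 2.
P = (1/2) · [[1, -1], [-1, 1]] = [[1/2, -1/2], [-1/2, 1/2]].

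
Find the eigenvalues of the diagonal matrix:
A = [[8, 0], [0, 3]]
λ₁ = 8, λ₂ = 3

The characteristic polynomial of A is det(A - λI) = (8 - λ)(3 - λ) = 0.
The roots are λ = 8 and λ = 3, so the eigenvalues are the diagonal entries.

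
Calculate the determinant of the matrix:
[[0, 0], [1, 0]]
0

For a 2×2 matrix [[a, b], [c, d]], det = ad - bc
det = (0)(0) - (0)(1) = 0 - 0 = 0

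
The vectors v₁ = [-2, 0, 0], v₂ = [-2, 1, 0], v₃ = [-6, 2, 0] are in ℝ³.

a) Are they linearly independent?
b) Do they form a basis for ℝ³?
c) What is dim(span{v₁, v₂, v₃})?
Not independent, not a basis, dim(span) = 2

Check whether v₃ can be written as a linear combination of v₁ and v₂.
v₃ = (1)·v₁ + (2)·v₂ = [-6, 2, 0], so the three vectors are linearly dependent.
Thus they do not form a basis for ℝ³, and dim(span{v₁, v₂, v₃}) = 2 (spanned by v₁ and v₂).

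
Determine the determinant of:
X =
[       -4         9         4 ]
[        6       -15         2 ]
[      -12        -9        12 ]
det(X) = -1152

Expand along row 0 (cofactor expansion): det(X) = a*(e*i - f*h) - b*(d*i - f*g) + c*(d*h - e*g), where the 3×3 is [[a, b, c], [d, e, f], [g, h, i]].
Minor M_00 = (-15)*(12) - (2)*(-9) = -180 + 18 = -162.
Minor M_01 = (6)*(12) - (2)*(-12) = 72 + 24 = 96.
Minor M_02 = (6)*(-9) - (-15)*(-12) = -54 - 180 = -234.
det(X) = (-4)*(-162) - (9)*(96) + (4)*(-234) = 648 - 864 - 936 = -1152.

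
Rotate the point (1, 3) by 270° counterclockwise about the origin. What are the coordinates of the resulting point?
(3, -1)

Rotation matrix R(θ) = [[cos θ, -sin θ], [sin θ, cos θ]]; for θ = 270°:
R = [[0, 1], [-1, 0]]
Result: R × [1, 3]ᵀ = [0·1 + (1)·3, -1·1 + (0)·3]ᵀ = (3, -1)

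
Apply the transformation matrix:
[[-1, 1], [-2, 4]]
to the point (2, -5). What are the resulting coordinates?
(-7, -24)

Matrix multiplication:
[[-1, 1], [-2, 4]] × [2, -5]ᵀ
= [-1×2 + 1×-5, -2×2 + 4×-5]ᵀ
= [-7.0000, -24.0000]ᵀ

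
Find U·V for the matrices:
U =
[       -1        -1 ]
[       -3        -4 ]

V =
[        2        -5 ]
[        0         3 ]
UV =
[       -2         2 ]
[       -6         3 ]

Matrix multiplication: (UV)[i][j] = sum over k of U[i][k] * V[k][j].
  (UV)[0][0] = (-1)*(2) + (-1)*(0) = -2
  (UV)[0][1] = (-1)*(-5) + (-1)*(3) = 2
  (UV)[1][0] = (-3)*(2) + (-4)*(0) = -6
  (UV)[1][1] = (-3)*(-5) + (-4)*(3) = 3
UV =
[       -2         2 ]
[       -6         3 ]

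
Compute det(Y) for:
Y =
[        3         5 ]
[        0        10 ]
det(Y) = 30

For a 2×2 matrix [[a, b], [c, d]], det = a*d - b*c.
det(Y) = (3)*(10) - (5)*(0) = 30 - 0 = 30.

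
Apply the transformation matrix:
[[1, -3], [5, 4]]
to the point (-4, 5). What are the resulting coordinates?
(-19, 0)

Matrix multiplication:
[[1, -3], [5, 4]] × [-4, 5]ᵀ
= [1×-4 + -3×5, 5×-4 + 4×5]ᵀ
= [-19.0000, 0.0000]ᵀ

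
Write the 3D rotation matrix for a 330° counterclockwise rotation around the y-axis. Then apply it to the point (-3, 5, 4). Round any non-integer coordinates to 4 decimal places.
R = [[√3/2, 0, -1/2], [0, 1, 0], [1/2, 0, √3/2]]; R·(-3, 5, 4) = (-4.5981, 5.0000, 1.9641)

Rotation matrix for 330° around y-axis:
cos(330°) = √3/2, sin(330°) = -1/2
R = [[√3/2, 0, -1/2], [0, 1, 0], [1/2, 0, √3/2]]
Apply to (-3, 5, 4): R·[-3, 5, 4]ᵀ = (-4.5981, 5.0000, 1.9641)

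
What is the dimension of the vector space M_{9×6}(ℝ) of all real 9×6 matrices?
Dimension = 54

A real 9×6 matrix is determined by its 9·6 = 54 independent entries.
A standard basis is {E_ij : 1 ≤ i ≤ 9, 1 ≤ j ≤ 6}, where E_ij has a 1 in position (i, j) and 0 elsewhere — there are 54 such matrices, and they are linearly independent and span M_{9×6}(ℝ).
Therefore dim(M_{9×6}(ℝ)) = 54.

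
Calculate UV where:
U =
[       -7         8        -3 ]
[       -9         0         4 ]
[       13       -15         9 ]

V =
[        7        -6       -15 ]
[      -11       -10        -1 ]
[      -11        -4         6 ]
UV =
[     -104       -26        79 ]
[     -107        38       159 ]
[      157        36      -126 ]

Matrix multiplication: (UV)[i][j] = sum over k of U[i][k] * V[k][j].
  (UV)[0][0] = (-7)*(7) + (8)*(-11) + (-3)*(-11) = -104
  (UV)[0][1] = (-7)*(-6) + (8)*(-10) + (-3)*(-4) = -26
  (UV)[0][2] = (-7)*(-15) + (8)*(-1) + (-3)*(6) = 79
  (UV)[1][0] = (-9)*(7) + (0)*(-11) + (4)*(-11) = -107
  (UV)[1][1] = (-9)*(-6) + (0)*(-10) + (4)*(-4) = 38
  (UV)[1][2] = (-9)*(-15) + (0)*(-1) + (4)*(6) = 159
  (UV)[2][0] = (13)*(7) + (-15)*(-11) + (9)*(-11) = 157
  (UV)[2][1] = (13)*(-6) + (-15)*(-10) + (9)*(-4) = 36
  (UV)[2][2] = (13)*(-15) + (-15)*(-1) + (9)*(6) = -126
UV =
[     -104       -26        79 ]
[     -107        38       159 ]
[      157        36      -126 ]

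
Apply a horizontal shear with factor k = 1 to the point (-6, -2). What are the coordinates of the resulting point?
(-8, -2)

Shear matrix for horizontal shear with factor k = 1:
[[1, 1], [0, 1]]
Result: (-6, -2) → (-8, -2)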